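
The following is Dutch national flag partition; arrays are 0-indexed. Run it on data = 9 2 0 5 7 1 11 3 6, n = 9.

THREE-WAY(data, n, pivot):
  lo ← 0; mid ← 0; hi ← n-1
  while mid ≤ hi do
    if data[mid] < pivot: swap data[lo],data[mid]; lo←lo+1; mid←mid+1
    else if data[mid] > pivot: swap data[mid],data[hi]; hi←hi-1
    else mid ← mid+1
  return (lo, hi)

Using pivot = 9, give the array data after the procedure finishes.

pivot = 9; lo=0, mid=0, hi=8
data[mid]=9=9: mid=1
data[mid]=2<9: swap data[0],data[1]; lo=1,mid=2 → 2 9 0 5 7 1 11 3 6
data[mid]=0<9: swap data[1],data[2]; lo=2,mid=3 → 2 0 9 5 7 1 11 3 6
data[mid]=5<9: swap data[2],data[3]; lo=3,mid=4 → 2 0 5 9 7 1 11 3 6
data[mid]=7<9: swap data[3],data[4]; lo=4,mid=5 → 2 0 5 7 9 1 11 3 6
data[mid]=1<9: swap data[4],data[5]; lo=5,mid=6 → 2 0 5 7 1 9 11 3 6
data[mid]=11>9: swap data[6],data[8]; hi=7 → 2 0 5 7 1 9 6 3 11
data[mid]=6<9: swap data[5],data[6]; lo=6,mid=7 → 2 0 5 7 1 6 9 3 11
data[mid]=3<9: swap data[6],data[7]; lo=7,mid=8 → 2 0 5 7 1 6 3 9 11
end: lo=7, hi=7; data = 2 0 5 7 1 6 3 9 11

2 0 5 7 1 6 3 9 11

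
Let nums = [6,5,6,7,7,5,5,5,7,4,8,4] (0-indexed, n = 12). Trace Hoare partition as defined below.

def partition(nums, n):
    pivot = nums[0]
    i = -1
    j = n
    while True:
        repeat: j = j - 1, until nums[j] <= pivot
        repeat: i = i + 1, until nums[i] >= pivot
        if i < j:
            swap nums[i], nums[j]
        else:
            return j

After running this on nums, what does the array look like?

pivot = nums[0] = 6; i = -1, j = 12
j→11 (nums[11]=4≤6), i→0 (nums[0]=6≥6); i<j, swap → [4,5,6,7,7,5,5,5,7,4,8,6]
j→9 (nums[9]=4≤6), i→2 (nums[2]=6≥6); i<j, swap → [4,5,4,7,7,5,5,5,7,6,8,6]
j→7 (nums[7]=5≤6), i→3 (nums[3]=7≥6); i<j, swap → [4,5,4,5,7,5,5,7,7,6,8,6]
j→6 (nums[6]=5≤6), i→4 (nums[4]=7≥6); i<j, swap → [4,5,4,5,5,5,7,7,7,6,8,6]
j→5, i→6; i≥j, return j=5. nums = [4,5,4,5,5,5,7,7,7,6,8,6]

[4,5,4,5,5,5,7,7,7,6,8,6]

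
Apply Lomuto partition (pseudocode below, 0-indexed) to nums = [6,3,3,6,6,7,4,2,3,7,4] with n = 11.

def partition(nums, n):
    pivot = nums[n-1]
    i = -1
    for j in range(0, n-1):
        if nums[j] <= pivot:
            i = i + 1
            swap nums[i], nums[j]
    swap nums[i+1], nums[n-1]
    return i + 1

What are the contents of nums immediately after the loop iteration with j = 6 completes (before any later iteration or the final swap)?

[3,3,4,6,6,7,6,2,3,7,4]

pivot=4, i=-1
j=0: 6>4, skip
j=1: 3≤4, i=0, swap(0,1) ⇒ [3,6,3,6,6,7,4,2,3,7,4]
j=2: 3≤4, i=1, swap(1,2) ⇒ [3,3,6,6,6,7,4,2,3,7,4]
j=3: 6>4, skip
j=4: 6>4, skip
j=5: 7>4, skip
j=6: 4≤4, i=2, swap(2,6) ⇒ [3,3,4,6,6,7,6,2,3,7,4]
(after j=6) nums = [3,3,4,6,6,7,6,2,3,7,4]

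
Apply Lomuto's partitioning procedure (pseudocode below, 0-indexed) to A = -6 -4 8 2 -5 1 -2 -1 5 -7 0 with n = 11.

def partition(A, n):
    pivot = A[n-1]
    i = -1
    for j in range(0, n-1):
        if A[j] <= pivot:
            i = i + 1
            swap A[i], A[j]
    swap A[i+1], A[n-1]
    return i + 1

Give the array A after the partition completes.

pivot=0, i=-1
j=0: -6≤0, i=0, swap(0,0) ⇒ -6 -4 8 2 -5 1 -2 -1 5 -7 0
j=1: -4≤0, i=1, swap(1,1) ⇒ -6 -4 8 2 -5 1 -2 -1 5 -7 0
j=2: 8>0, skip
j=3: 2>0, skip
j=4: -5≤0, i=2, swap(2,4) ⇒ -6 -4 -5 2 8 1 -2 -1 5 -7 0
j=5: 1>0, skip
j=6: -2≤0, i=3, swap(3,6) ⇒ -6 -4 -5 -2 8 1 2 -1 5 -7 0
j=7: -1≤0, i=4, swap(4,7) ⇒ -6 -4 -5 -2 -1 1 2 8 5 -7 0
j=8: 5>0, skip
j=9: -7≤0, i=5, swap(5,9) ⇒ -6 -4 -5 -2 -1 -7 2 8 5 1 0
swap(6,10) ⇒ -6 -4 -5 -2 -1 -7 0 8 5 1 2; return 6

-6 -4 -5 -2 -1 -7 0 8 5 1 2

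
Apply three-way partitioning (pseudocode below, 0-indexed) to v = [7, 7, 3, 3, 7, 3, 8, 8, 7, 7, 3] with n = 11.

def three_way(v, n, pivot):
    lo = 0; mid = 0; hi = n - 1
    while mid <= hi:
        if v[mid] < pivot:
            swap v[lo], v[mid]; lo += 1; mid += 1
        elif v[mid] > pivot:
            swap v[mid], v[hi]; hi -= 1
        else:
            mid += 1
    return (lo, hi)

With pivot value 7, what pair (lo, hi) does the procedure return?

(4, 8)

lo=0 mid=0 hi=10
7=7: mid=1
7=7: mid=2
3<7: swap(0,2), lo=1 mid=3 ⇒ [3, 7, 7, 3, 7, 3, 8, 8, 7, 7, 3]
3<7: swap(1,3), lo=2 mid=4 ⇒ [3, 3, 7, 7, 7, 3, 8, 8, 7, 7, 3]
7=7: mid=5
3<7: swap(2,5), lo=3 mid=6 ⇒ [3, 3, 3, 7, 7, 7, 8, 8, 7, 7, 3]
8>7: swap(6,10), hi=9 ⇒ [3, 3, 3, 7, 7, 7, 3, 8, 7, 7, 8]
3<7: swap(3,6), lo=4 mid=7 ⇒ [3, 3, 3, 3, 7, 7, 7, 8, 7, 7, 8]
8>7: swap(7,9), hi=8 ⇒ [3, 3, 3, 3, 7, 7, 7, 7, 7, 8, 8]
7=7: mid=8
7=7: mid=9
done. lo=4 hi=8; v=[3, 3, 3, 3, 7, 7, 7, 7, 7, 8, 8]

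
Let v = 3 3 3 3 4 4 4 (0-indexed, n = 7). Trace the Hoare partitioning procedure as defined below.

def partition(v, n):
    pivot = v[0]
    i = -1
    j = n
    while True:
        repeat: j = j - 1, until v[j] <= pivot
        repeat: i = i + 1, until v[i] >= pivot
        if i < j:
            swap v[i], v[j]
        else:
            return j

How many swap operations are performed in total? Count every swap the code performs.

2

pivot=3
j stops at 3 (3), i stops at 0 (3); swap ⇒ 3 3 3 3 4 4 4
j stops at 2 (3), i stops at 1 (3); swap ⇒ 3 3 3 3 4 4 4
j stops at 1, i stops at 2; i≥j ⇒ return 1. v=3 3 3 3 4 4 4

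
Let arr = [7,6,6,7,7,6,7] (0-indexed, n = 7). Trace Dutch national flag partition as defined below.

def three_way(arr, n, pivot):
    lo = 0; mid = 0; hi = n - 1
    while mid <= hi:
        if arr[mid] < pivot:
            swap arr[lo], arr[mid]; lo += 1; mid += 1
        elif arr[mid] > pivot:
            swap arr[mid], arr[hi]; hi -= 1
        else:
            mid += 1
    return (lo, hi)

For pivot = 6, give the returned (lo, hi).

lo=0 mid=0 hi=6
7>6: swap(0,6), hi=5 ⇒ [7,6,6,7,7,6,7]
7>6: swap(0,5), hi=4 ⇒ [6,6,6,7,7,7,7]
6=6: mid=1
6=6: mid=2
6=6: mid=3
7>6: swap(3,4), hi=3 ⇒ [6,6,6,7,7,7,7]
7>6: swap(3,3), hi=2 ⇒ [6,6,6,7,7,7,7]
done. lo=0 hi=2; arr=[6,6,6,7,7,7,7]

(0, 2)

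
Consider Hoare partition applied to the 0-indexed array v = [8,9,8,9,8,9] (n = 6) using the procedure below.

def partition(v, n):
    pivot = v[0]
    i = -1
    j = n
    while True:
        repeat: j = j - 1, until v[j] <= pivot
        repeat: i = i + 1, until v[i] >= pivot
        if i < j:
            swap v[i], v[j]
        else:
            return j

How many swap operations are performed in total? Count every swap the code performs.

2

pivot=8
j stops at 4 (8), i stops at 0 (8); swap ⇒ [8,9,8,9,8,9]
j stops at 2 (8), i stops at 1 (9); swap ⇒ [8,8,9,9,8,9]
j stops at 1, i stops at 2; i≥j ⇒ return 1. v=[8,8,9,9,8,9]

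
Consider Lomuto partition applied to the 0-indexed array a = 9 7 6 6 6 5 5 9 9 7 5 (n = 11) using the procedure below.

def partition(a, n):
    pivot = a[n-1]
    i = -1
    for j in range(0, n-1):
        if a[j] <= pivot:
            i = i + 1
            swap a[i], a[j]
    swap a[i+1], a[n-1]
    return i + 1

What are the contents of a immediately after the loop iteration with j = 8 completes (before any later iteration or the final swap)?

5 5 6 6 6 9 7 9 9 7 5

pivot=5, i=-1
j=0: 9>5, skip
j=1: 7>5, skip
j=2: 6>5, skip
j=3: 6>5, skip
j=4: 6>5, skip
j=5: 5≤5, i=0, swap(0,5) ⇒ 5 7 6 6 6 9 5 9 9 7 5
j=6: 5≤5, i=1, swap(1,6) ⇒ 5 5 6 6 6 9 7 9 9 7 5
j=7: 9>5, skip
j=8: 9>5, skip
(after j=8) a = 5 5 6 6 6 9 7 9 9 7 5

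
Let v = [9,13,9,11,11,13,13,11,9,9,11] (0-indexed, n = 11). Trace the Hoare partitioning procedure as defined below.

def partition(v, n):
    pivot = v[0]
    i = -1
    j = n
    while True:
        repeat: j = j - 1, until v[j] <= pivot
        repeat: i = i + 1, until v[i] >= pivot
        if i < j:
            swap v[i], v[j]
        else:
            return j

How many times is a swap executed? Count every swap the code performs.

pivot=9
j stops at 9 (9), i stops at 0 (9); swap ⇒ [9,13,9,11,11,13,13,11,9,9,11]
j stops at 8 (9), i stops at 1 (13); swap ⇒ [9,9,9,11,11,13,13,11,13,9,11]
j stops at 2, i stops at 2; i≥j ⇒ return 2. v=[9,9,9,11,11,13,13,11,13,9,11]

2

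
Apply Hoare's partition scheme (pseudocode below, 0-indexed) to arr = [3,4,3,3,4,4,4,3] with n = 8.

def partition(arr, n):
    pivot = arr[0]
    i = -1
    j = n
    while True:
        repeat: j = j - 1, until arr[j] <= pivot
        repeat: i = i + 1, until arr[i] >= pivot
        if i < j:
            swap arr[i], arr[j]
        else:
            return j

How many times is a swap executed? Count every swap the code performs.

pivot = arr[0] = 3; i = -1, j = 8
j→7 (arr[7]=3≤3), i→0 (arr[0]=3≥3); i<j, swap → [3,4,3,3,4,4,4,3]
j→3 (arr[3]=3≤3), i→1 (arr[1]=4≥3); i<j, swap → [3,3,3,4,4,4,4,3]
j→2, i→2; i≥j, return j=2. arr = [3,3,3,4,4,4,4,3]

2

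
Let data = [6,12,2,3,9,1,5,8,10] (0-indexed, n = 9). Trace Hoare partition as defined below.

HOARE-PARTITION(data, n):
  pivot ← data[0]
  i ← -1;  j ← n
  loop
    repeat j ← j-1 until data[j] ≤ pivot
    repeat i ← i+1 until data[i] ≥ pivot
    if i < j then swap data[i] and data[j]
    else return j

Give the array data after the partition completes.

pivot = data[0] = 6; i = -1, j = 9
j→6 (data[6]=5≤6), i→0 (data[0]=6≥6); i<j, swap → [5,12,2,3,9,1,6,8,10]
j→5 (data[5]=1≤6), i→1 (data[1]=12≥6); i<j, swap → [5,1,2,3,9,12,6,8,10]
j→3, i→4; i≥j, return j=3. data = [5,1,2,3,9,12,6,8,10]

[5,1,2,3,9,12,6,8,10]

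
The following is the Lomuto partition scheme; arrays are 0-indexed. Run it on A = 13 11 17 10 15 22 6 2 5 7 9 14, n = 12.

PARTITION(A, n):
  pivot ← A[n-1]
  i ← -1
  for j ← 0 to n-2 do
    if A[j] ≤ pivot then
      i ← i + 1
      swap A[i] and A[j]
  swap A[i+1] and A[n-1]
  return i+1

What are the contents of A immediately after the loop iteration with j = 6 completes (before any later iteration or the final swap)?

pivot = A[11] = 14; i = -1
j=0: A[0]=13 ≤ 14 → i=0, swap A[0],A[0] (no change) → 13 11 17 10 15 22 6 2 5 7 9 14
j=1: A[1]=11 ≤ 14 → i=1, swap A[1],A[1] (no change) → 13 11 17 10 15 22 6 2 5 7 9 14
j=2: A[2]=17 > 14 → no swap
j=3: A[3]=10 ≤ 14 → i=2, swap A[2],A[3] → 13 11 10 17 15 22 6 2 5 7 9 14
j=4: A[4]=15 > 14 → no swap
j=5: A[5]=22 > 14 → no swap
j=6: A[6]=6 ≤ 14 → i=3, swap A[3],A[6] → 13 11 10 6 15 22 17 2 5 7 9 14
(after j=6) A = 13 11 10 6 15 22 17 2 5 7 9 14

13 11 10 6 15 22 17 2 5 7 9 14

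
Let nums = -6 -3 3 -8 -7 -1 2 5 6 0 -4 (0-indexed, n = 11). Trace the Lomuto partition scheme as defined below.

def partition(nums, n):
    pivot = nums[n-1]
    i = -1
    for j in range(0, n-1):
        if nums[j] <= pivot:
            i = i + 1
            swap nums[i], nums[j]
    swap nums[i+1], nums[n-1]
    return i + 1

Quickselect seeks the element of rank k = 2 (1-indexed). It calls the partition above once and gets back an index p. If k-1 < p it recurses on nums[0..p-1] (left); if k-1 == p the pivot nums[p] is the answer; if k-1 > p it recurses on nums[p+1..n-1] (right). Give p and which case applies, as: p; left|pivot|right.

pivot=-4, i=-1
j=0: -6≤-4, i=0, swap(0,0) ⇒ -6 -3 3 -8 -7 -1 2 5 6 0 -4
j=1: -3>-4, skip
j=2: 3>-4, skip
j=3: -8≤-4, i=1, swap(1,3) ⇒ -6 -8 3 -3 -7 -1 2 5 6 0 -4
j=4: -7≤-4, i=2, swap(2,4) ⇒ -6 -8 -7 -3 3 -1 2 5 6 0 -4
j=5: -1>-4, skip
j=6: 2>-4, skip
j=7: 5>-4, skip
j=8: 6>-4, skip
j=9: 0>-4, skip
swap(3,10) ⇒ -6 -8 -7 -4 3 -1 2 5 6 0 -3; return 3
p = 3; k-1 = 1 < 3 ⇒ left

3; left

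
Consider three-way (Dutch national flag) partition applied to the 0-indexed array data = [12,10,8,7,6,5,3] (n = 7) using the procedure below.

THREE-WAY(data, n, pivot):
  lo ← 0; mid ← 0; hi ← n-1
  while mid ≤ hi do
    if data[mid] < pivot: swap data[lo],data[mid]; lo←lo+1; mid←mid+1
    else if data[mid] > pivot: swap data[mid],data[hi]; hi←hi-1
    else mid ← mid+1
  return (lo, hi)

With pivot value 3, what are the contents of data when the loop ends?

[3,8,7,6,5,10,12]

lo=0 mid=0 hi=6
12>3: swap(0,6), hi=5 ⇒ [3,10,8,7,6,5,12]
3=3: mid=1
10>3: swap(1,5), hi=4 ⇒ [3,5,8,7,6,10,12]
5>3: swap(1,4), hi=3 ⇒ [3,6,8,7,5,10,12]
6>3: swap(1,3), hi=2 ⇒ [3,7,8,6,5,10,12]
7>3: swap(1,2), hi=1 ⇒ [3,8,7,6,5,10,12]
8>3: swap(1,1), hi=0 ⇒ [3,8,7,6,5,10,12]
done. lo=0 hi=0; data=[3,8,7,6,5,10,12]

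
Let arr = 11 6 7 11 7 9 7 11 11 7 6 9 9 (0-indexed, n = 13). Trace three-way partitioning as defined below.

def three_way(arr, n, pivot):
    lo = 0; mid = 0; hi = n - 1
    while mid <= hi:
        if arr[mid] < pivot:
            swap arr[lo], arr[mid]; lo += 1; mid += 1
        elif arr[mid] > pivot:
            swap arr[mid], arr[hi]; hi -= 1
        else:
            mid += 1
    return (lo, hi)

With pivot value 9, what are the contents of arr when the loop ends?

lo=0 mid=0 hi=12
11>9: swap(0,12), hi=11 ⇒ 9 6 7 11 7 9 7 11 11 7 6 9 11
9=9: mid=1
6<9: swap(0,1), lo=1 mid=2 ⇒ 6 9 7 11 7 9 7 11 11 7 6 9 11
7<9: swap(1,2), lo=2 mid=3 ⇒ 6 7 9 11 7 9 7 11 11 7 6 9 11
11>9: swap(3,11), hi=10 ⇒ 6 7 9 9 7 9 7 11 11 7 6 11 11
9=9: mid=4
7<9: swap(2,4), lo=3 mid=5 ⇒ 6 7 7 9 9 9 7 11 11 7 6 11 11
9=9: mid=6
7<9: swap(3,6), lo=4 mid=7 ⇒ 6 7 7 7 9 9 9 11 11 7 6 11 11
11>9: swap(7,10), hi=9 ⇒ 6 7 7 7 9 9 9 6 11 7 11 11 11
6<9: swap(4,7), lo=5 mid=8 ⇒ 6 7 7 7 6 9 9 9 11 7 11 11 11
11>9: swap(8,9), hi=8 ⇒ 6 7 7 7 6 9 9 9 7 11 11 11 11
7<9: swap(5,8), lo=6 mid=9 ⇒ 6 7 7 7 6 7 9 9 9 11 11 11 11
done. lo=6 hi=8; arr=6 7 7 7 6 7 9 9 9 11 11 11 11

6 7 7 7 6 7 9 9 9 11 11 11 11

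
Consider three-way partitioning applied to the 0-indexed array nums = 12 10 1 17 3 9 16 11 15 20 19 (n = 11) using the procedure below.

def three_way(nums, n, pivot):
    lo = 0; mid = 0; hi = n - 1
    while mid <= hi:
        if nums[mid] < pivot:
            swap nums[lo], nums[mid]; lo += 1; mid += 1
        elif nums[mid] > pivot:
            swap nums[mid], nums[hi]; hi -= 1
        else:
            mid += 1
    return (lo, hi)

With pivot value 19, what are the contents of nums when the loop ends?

12 10 1 17 3 9 16 11 15 19 20

pivot = 19; lo=0, mid=0, hi=10
nums[mid]=12<19: swap nums[0],nums[0]; lo=1,mid=1 → 12 10 1 17 3 9 16 11 15 20 19
nums[mid]=10<19: swap nums[1],nums[1]; lo=2,mid=2 → 12 10 1 17 3 9 16 11 15 20 19
nums[mid]=1<19: swap nums[2],nums[2]; lo=3,mid=3 → 12 10 1 17 3 9 16 11 15 20 19
nums[mid]=17<19: swap nums[3],nums[3]; lo=4,mid=4 → 12 10 1 17 3 9 16 11 15 20 19
nums[mid]=3<19: swap nums[4],nums[4]; lo=5,mid=5 → 12 10 1 17 3 9 16 11 15 20 19
nums[mid]=9<19: swap nums[5],nums[5]; lo=6,mid=6 → 12 10 1 17 3 9 16 11 15 20 19
nums[mid]=16<19: swap nums[6],nums[6]; lo=7,mid=7 → 12 10 1 17 3 9 16 11 15 20 19
nums[mid]=11<19: swap nums[7],nums[7]; lo=8,mid=8 → 12 10 1 17 3 9 16 11 15 20 19
nums[mid]=15<19: swap nums[8],nums[8]; lo=9,mid=9 → 12 10 1 17 3 9 16 11 15 20 19
nums[mid]=20>19: swap nums[9],nums[10]; hi=9 → 12 10 1 17 3 9 16 11 15 19 20
nums[mid]=19=19: mid=10
end: lo=9, hi=9; nums = 12 10 1 17 3 9 16 11 15 19 20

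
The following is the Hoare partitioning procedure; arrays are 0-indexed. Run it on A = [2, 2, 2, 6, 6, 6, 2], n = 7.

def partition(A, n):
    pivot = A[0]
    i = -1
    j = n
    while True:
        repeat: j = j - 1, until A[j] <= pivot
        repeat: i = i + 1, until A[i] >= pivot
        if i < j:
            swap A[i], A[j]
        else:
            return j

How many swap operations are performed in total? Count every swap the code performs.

2

pivot = A[0] = 2; i = -1, j = 7
j→6 (A[6]=2≤2), i→0 (A[0]=2≥2); i<j, swap → [2, 2, 2, 6, 6, 6, 2]
j→2 (A[2]=2≤2), i→1 (A[1]=2≥2); i<j, swap → [2, 2, 2, 6, 6, 6, 2]
j→1, i→2; i≥j, return j=1. A = [2, 2, 2, 6, 6, 6, 2]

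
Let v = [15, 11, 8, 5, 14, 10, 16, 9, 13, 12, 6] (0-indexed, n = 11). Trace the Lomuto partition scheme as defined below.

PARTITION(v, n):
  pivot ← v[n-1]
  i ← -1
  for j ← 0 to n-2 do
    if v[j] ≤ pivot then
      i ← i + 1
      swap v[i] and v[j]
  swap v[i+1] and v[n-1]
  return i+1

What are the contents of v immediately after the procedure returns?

pivot = v[10] = 6; i = -1
j=0: v[0]=15 > 6 → no swap
j=1: v[1]=11 > 6 → no swap
j=2: v[2]=8 > 6 → no swap
j=3: v[3]=5 ≤ 6 → i=0, swap v[0],v[3] → [5, 11, 8, 15, 14, 10, 16, 9, 13, 12, 6]
j=4: v[4]=14 > 6 → no swap
j=5: v[5]=10 > 6 → no swap
j=6: v[6]=16 > 6 → no swap
j=7: v[7]=9 > 6 → no swap
j=8: v[8]=13 > 6 → no swap
j=9: v[9]=12 > 6 → no swap
final swap v[1],v[10] → [5, 6, 8, 15, 14, 10, 16, 9, 13, 12, 11]; return 1

[5, 6, 8, 15, 14, 10, 16, 9, 13, 12, 11]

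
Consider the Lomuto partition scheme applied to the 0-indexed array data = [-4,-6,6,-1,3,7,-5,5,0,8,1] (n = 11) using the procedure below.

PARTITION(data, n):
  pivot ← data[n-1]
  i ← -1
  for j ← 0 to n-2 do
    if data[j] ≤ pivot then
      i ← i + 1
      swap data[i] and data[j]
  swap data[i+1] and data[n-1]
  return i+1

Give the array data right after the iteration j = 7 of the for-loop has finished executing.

pivot = data[10] = 1; i = -1
j=0: data[0]=-4 ≤ 1 → i=0, swap data[0],data[0] (no change) → [-4,-6,6,-1,3,7,-5,5,0,8,1]
j=1: data[1]=-6 ≤ 1 → i=1, swap data[1],data[1] (no change) → [-4,-6,6,-1,3,7,-5,5,0,8,1]
j=2: data[2]=6 > 1 → no swap
j=3: data[3]=-1 ≤ 1 → i=2, swap data[2],data[3] → [-4,-6,-1,6,3,7,-5,5,0,8,1]
j=4: data[4]=3 > 1 → no swap
j=5: data[5]=7 > 1 → no swap
j=6: data[6]=-5 ≤ 1 → i=3, swap data[3],data[6] → [-4,-6,-1,-5,3,7,6,5,0,8,1]
j=7: data[7]=5 > 1 → no swap
(after j=7) data = [-4,-6,-1,-5,3,7,6,5,0,8,1]

[-4,-6,-1,-5,3,7,6,5,0,8,1]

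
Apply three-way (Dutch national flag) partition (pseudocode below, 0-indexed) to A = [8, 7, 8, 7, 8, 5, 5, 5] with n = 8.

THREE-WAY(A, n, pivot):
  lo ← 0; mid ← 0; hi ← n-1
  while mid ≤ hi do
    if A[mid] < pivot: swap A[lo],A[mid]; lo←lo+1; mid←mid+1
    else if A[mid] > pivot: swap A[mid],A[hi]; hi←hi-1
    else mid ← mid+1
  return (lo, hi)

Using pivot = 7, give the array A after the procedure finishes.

[5, 5, 5, 7, 7, 8, 8, 8]

lo=0 mid=0 hi=7
8>7: swap(0,7), hi=6 ⇒ [5, 7, 8, 7, 8, 5, 5, 8]
5<7: swap(0,0), lo=1 mid=1 ⇒ [5, 7, 8, 7, 8, 5, 5, 8]
7=7: mid=2
8>7: swap(2,6), hi=5 ⇒ [5, 7, 5, 7, 8, 5, 8, 8]
5<7: swap(1,2), lo=2 mid=3 ⇒ [5, 5, 7, 7, 8, 5, 8, 8]
7=7: mid=4
8>7: swap(4,5), hi=4 ⇒ [5, 5, 7, 7, 5, 8, 8, 8]
5<7: swap(2,4), lo=3 mid=5 ⇒ [5, 5, 5, 7, 7, 8, 8, 8]
done. lo=3 hi=4; A=[5, 5, 5, 7, 7, 8, 8, 8]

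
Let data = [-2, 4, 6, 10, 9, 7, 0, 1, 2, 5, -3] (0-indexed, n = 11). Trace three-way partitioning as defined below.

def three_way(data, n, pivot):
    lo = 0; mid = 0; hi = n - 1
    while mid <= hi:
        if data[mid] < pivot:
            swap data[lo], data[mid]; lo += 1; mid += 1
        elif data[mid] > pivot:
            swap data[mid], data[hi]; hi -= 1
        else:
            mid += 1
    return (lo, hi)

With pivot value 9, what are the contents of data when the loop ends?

lo=0 mid=0 hi=10
-2<9: swap(0,0), lo=1 mid=1 ⇒ [-2, 4, 6, 10, 9, 7, 0, 1, 2, 5, -3]
4<9: swap(1,1), lo=2 mid=2 ⇒ [-2, 4, 6, 10, 9, 7, 0, 1, 2, 5, -3]
6<9: swap(2,2), lo=3 mid=3 ⇒ [-2, 4, 6, 10, 9, 7, 0, 1, 2, 5, -3]
10>9: swap(3,10), hi=9 ⇒ [-2, 4, 6, -3, 9, 7, 0, 1, 2, 5, 10]
-3<9: swap(3,3), lo=4 mid=4 ⇒ [-2, 4, 6, -3, 9, 7, 0, 1, 2, 5, 10]
9=9: mid=5
7<9: swap(4,5), lo=5 mid=6 ⇒ [-2, 4, 6, -3, 7, 9, 0, 1, 2, 5, 10]
0<9: swap(5,6), lo=6 mid=7 ⇒ [-2, 4, 6, -3, 7, 0, 9, 1, 2, 5, 10]
1<9: swap(6,7), lo=7 mid=8 ⇒ [-2, 4, 6, -3, 7, 0, 1, 9, 2, 5, 10]
2<9: swap(7,8), lo=8 mid=9 ⇒ [-2, 4, 6, -3, 7, 0, 1, 2, 9, 5, 10]
5<9: swap(8,9), lo=9 mid=10 ⇒ [-2, 4, 6, -3, 7, 0, 1, 2, 5, 9, 10]
done. lo=9 hi=9; data=[-2, 4, 6, -3, 7, 0, 1, 2, 5, 9, 10]

[-2, 4, 6, -3, 7, 0, 1, 2, 5, 9, 10]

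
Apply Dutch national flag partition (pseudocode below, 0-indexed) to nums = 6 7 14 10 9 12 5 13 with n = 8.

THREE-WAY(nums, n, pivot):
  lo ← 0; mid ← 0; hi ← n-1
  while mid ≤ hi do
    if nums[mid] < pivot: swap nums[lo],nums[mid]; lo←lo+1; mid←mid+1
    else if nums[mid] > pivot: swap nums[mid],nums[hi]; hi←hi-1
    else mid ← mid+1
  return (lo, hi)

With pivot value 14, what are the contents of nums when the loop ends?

6 7 10 9 12 5 13 14

lo=0 mid=0 hi=7
6<14: swap(0,0), lo=1 mid=1 ⇒ 6 7 14 10 9 12 5 13
7<14: swap(1,1), lo=2 mid=2 ⇒ 6 7 14 10 9 12 5 13
14=14: mid=3
10<14: swap(2,3), lo=3 mid=4 ⇒ 6 7 10 14 9 12 5 13
9<14: swap(3,4), lo=4 mid=5 ⇒ 6 7 10 9 14 12 5 13
12<14: swap(4,5), lo=5 mid=6 ⇒ 6 7 10 9 12 14 5 13
5<14: swap(5,6), lo=6 mid=7 ⇒ 6 7 10 9 12 5 14 13
13<14: swap(6,7), lo=7 mid=8 ⇒ 6 7 10 9 12 5 13 14
done. lo=7 hi=7; nums=6 7 10 9 12 5 13 14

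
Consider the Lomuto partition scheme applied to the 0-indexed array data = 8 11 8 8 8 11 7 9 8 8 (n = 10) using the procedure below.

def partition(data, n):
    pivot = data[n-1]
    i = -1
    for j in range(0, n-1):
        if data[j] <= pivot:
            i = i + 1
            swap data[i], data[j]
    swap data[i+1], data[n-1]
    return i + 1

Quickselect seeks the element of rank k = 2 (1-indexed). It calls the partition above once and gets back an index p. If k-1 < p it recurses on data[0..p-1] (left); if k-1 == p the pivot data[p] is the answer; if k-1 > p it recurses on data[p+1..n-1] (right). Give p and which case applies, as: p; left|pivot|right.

pivot=8, i=-1
j=0: 8≤8, i=0, swap(0,0) ⇒ 8 11 8 8 8 11 7 9 8 8
j=1: 11>8, skip
j=2: 8≤8, i=1, swap(1,2) ⇒ 8 8 11 8 8 11 7 9 8 8
j=3: 8≤8, i=2, swap(2,3) ⇒ 8 8 8 11 8 11 7 9 8 8
j=4: 8≤8, i=3, swap(3,4) ⇒ 8 8 8 8 11 11 7 9 8 8
j=5: 11>8, skip
j=6: 7≤8, i=4, swap(4,6) ⇒ 8 8 8 8 7 11 11 9 8 8
j=7: 9>8, skip
j=8: 8≤8, i=5, swap(5,8) ⇒ 8 8 8 8 7 8 11 9 11 8
swap(6,9) ⇒ 8 8 8 8 7 8 8 9 11 11; return 6
p = 6; k-1 = 1 < 6 ⇒ left

6; left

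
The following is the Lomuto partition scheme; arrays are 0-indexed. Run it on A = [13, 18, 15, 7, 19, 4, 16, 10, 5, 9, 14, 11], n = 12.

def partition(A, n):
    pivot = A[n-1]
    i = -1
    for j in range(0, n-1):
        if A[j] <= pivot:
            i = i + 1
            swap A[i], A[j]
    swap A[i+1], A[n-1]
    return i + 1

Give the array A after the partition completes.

[7, 4, 10, 5, 9, 11, 16, 15, 13, 19, 14, 18]

pivot=11, i=-1
j=0: 13>11, skip
j=1: 18>11, skip
j=2: 15>11, skip
j=3: 7≤11, i=0, swap(0,3) ⇒ [7, 18, 15, 13, 19, 4, 16, 10, 5, 9, 14, 11]
j=4: 19>11, skip
j=5: 4≤11, i=1, swap(1,5) ⇒ [7, 4, 15, 13, 19, 18, 16, 10, 5, 9, 14, 11]
j=6: 16>11, skip
j=7: 10≤11, i=2, swap(2,7) ⇒ [7, 4, 10, 13, 19, 18, 16, 15, 5, 9, 14, 11]
j=8: 5≤11, i=3, swap(3,8) ⇒ [7, 4, 10, 5, 19, 18, 16, 15, 13, 9, 14, 11]
j=9: 9≤11, i=4, swap(4,9) ⇒ [7, 4, 10, 5, 9, 18, 16, 15, 13, 19, 14, 11]
j=10: 14>11, skip
swap(5,11) ⇒ [7, 4, 10, 5, 9, 11, 16, 15, 13, 19, 14, 18]; return 5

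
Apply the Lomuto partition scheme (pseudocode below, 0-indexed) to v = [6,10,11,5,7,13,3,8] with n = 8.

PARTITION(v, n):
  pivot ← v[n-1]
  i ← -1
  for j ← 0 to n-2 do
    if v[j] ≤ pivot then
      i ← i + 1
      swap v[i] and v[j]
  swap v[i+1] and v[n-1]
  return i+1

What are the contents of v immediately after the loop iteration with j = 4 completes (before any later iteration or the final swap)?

pivot=8, i=-1
j=0: 6≤8, i=0, swap(0,0) ⇒ [6,10,11,5,7,13,3,8]
j=1: 10>8, skip
j=2: 11>8, skip
j=3: 5≤8, i=1, swap(1,3) ⇒ [6,5,11,10,7,13,3,8]
j=4: 7≤8, i=2, swap(2,4) ⇒ [6,5,7,10,11,13,3,8]
(after j=4) v = [6,5,7,10,11,13,3,8]

[6,5,7,10,11,13,3,8]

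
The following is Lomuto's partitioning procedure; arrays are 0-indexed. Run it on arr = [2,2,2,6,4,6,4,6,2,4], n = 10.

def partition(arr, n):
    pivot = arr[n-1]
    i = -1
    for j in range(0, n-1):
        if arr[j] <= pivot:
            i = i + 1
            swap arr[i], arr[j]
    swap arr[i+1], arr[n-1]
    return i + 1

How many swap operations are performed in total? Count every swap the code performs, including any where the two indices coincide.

pivot=4, i=-1
j=0: 2≤4, i=0, swap(0,0) ⇒ [2,2,2,6,4,6,4,6,2,4]
j=1: 2≤4, i=1, swap(1,1) ⇒ [2,2,2,6,4,6,4,6,2,4]
j=2: 2≤4, i=2, swap(2,2) ⇒ [2,2,2,6,4,6,4,6,2,4]
j=3: 6>4, skip
j=4: 4≤4, i=3, swap(3,4) ⇒ [2,2,2,4,6,6,4,6,2,4]
j=5: 6>4, skip
j=6: 4≤4, i=4, swap(4,6) ⇒ [2,2,2,4,4,6,6,6,2,4]
j=7: 6>4, skip
j=8: 2≤4, i=5, swap(5,8) ⇒ [2,2,2,4,4,2,6,6,6,4]
swap(6,9) ⇒ [2,2,2,4,4,2,4,6,6,6]; return 6

7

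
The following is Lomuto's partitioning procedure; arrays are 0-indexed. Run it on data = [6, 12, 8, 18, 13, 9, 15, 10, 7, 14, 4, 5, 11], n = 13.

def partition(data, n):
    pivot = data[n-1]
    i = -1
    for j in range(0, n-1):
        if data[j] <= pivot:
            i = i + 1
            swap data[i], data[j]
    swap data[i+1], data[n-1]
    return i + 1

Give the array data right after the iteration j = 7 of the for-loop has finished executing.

[6, 8, 9, 10, 13, 12, 15, 18, 7, 14, 4, 5, 11]

pivot=11, i=-1
j=0: 6≤11, i=0, swap(0,0) ⇒ [6, 12, 8, 18, 13, 9, 15, 10, 7, 14, 4, 5, 11]
j=1: 12>11, skip
j=2: 8≤11, i=1, swap(1,2) ⇒ [6, 8, 12, 18, 13, 9, 15, 10, 7, 14, 4, 5, 11]
j=3: 18>11, skip
j=4: 13>11, skip
j=5: 9≤11, i=2, swap(2,5) ⇒ [6, 8, 9, 18, 13, 12, 15, 10, 7, 14, 4, 5, 11]
j=6: 15>11, skip
j=7: 10≤11, i=3, swap(3,7) ⇒ [6, 8, 9, 10, 13, 12, 15, 18, 7, 14, 4, 5, 11]
(after j=7) data = [6, 8, 9, 10, 13, 12, 15, 18, 7, 14, 4, 5, 11]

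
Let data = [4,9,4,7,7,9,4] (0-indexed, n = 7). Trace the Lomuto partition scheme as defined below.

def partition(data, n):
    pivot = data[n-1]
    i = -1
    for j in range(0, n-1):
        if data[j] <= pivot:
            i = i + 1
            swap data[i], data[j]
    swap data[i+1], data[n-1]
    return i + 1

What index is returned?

pivot=4, i=-1
j=0: 4≤4, i=0, swap(0,0) ⇒ [4,9,4,7,7,9,4]
j=1: 9>4, skip
j=2: 4≤4, i=1, swap(1,2) ⇒ [4,4,9,7,7,9,4]
j=3: 7>4, skip
j=4: 7>4, skip
j=5: 9>4, skip
swap(2,6) ⇒ [4,4,4,7,7,9,9]; return 2

2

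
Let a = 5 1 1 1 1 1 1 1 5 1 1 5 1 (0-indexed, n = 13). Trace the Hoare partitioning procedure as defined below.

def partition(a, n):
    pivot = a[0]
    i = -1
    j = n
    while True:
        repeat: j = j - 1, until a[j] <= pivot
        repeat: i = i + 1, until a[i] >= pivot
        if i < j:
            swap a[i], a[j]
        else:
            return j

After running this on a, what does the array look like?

1 1 1 1 1 1 1 1 5 1 1 5 5

pivot = a[0] = 5; i = -1, j = 13
j→12 (a[12]=1≤5), i→0 (a[0]=5≥5); i<j, swap → 1 1 1 1 1 1 1 1 5 1 1 5 5
j→11 (a[11]=5≤5), i→8 (a[8]=5≥5); i<j, swap → 1 1 1 1 1 1 1 1 5 1 1 5 5
j→10, i→11; i≥j, return j=10. a = 1 1 1 1 1 1 1 1 5 1 1 5 5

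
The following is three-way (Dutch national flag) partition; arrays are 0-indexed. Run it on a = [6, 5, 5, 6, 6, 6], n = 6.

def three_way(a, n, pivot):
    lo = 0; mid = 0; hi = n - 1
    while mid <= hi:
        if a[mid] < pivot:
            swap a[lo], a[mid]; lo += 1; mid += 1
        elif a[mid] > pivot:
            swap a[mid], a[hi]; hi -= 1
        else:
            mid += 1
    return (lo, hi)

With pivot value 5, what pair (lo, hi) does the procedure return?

(0, 1)

lo=0 mid=0 hi=5
6>5: swap(0,5), hi=4 ⇒ [6, 5, 5, 6, 6, 6]
6>5: swap(0,4), hi=3 ⇒ [6, 5, 5, 6, 6, 6]
6>5: swap(0,3), hi=2 ⇒ [6, 5, 5, 6, 6, 6]
6>5: swap(0,2), hi=1 ⇒ [5, 5, 6, 6, 6, 6]
5=5: mid=1
5=5: mid=2
done. lo=0 hi=1; a=[5, 5, 6, 6, 6, 6]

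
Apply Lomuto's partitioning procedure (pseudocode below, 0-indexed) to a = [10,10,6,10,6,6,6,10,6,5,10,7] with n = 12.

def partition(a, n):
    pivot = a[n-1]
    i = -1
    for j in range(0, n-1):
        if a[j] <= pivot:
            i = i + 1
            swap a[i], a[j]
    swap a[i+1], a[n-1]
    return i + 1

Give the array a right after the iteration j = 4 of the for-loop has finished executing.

pivot=7, i=-1
j=0: 10>7, skip
j=1: 10>7, skip
j=2: 6≤7, i=0, swap(0,2) ⇒ [6,10,10,10,6,6,6,10,6,5,10,7]
j=3: 10>7, skip
j=4: 6≤7, i=1, swap(1,4) ⇒ [6,6,10,10,10,6,6,10,6,5,10,7]
(after j=4) a = [6,6,10,10,10,6,6,10,6,5,10,7]

[6,6,10,10,10,6,6,10,6,5,10,7]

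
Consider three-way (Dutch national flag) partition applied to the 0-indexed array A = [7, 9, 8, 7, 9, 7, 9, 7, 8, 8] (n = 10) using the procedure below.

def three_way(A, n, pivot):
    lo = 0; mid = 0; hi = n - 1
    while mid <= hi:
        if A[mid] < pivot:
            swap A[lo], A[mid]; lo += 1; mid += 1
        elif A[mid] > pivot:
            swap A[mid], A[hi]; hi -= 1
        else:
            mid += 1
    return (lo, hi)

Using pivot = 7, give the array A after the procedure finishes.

[7, 7, 7, 7, 9, 9, 8, 8, 8, 9]

pivot = 7; lo=0, mid=0, hi=9
A[mid]=7=7: mid=1
A[mid]=9>7: swap A[1],A[9]; hi=8 → [7, 8, 8, 7, 9, 7, 9, 7, 8, 9]
A[mid]=8>7: swap A[1],A[8]; hi=7 → [7, 8, 8, 7, 9, 7, 9, 7, 8, 9]
A[mid]=8>7: swap A[1],A[7]; hi=6 → [7, 7, 8, 7, 9, 7, 9, 8, 8, 9]
A[mid]=7=7: mid=2
A[mid]=8>7: swap A[2],A[6]; hi=5 → [7, 7, 9, 7, 9, 7, 8, 8, 8, 9]
A[mid]=9>7: swap A[2],A[5]; hi=4 → [7, 7, 7, 7, 9, 9, 8, 8, 8, 9]
A[mid]=7=7: mid=3
A[mid]=7=7: mid=4
A[mid]=9>7: swap A[4],A[4]; hi=3 → [7, 7, 7, 7, 9, 9, 8, 8, 8, 9]
end: lo=0, hi=3; A = [7, 7, 7, 7, 9, 9, 8, 8, 8, 9]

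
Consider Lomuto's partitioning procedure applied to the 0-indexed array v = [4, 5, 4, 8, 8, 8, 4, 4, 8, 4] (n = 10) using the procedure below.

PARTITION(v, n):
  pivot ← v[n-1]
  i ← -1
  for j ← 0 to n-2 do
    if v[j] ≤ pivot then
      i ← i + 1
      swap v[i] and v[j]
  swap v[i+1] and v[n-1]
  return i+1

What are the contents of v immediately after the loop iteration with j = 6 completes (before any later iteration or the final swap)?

[4, 4, 4, 8, 8, 8, 5, 4, 8, 4]

pivot = v[9] = 4; i = -1
j=0: v[0]=4 ≤ 4 → i=0, swap v[0],v[0] (no change) → [4, 5, 4, 8, 8, 8, 4, 4, 8, 4]
j=1: v[1]=5 > 4 → no swap
j=2: v[2]=4 ≤ 4 → i=1, swap v[1],v[2] → [4, 4, 5, 8, 8, 8, 4, 4, 8, 4]
j=3: v[3]=8 > 4 → no swap
j=4: v[4]=8 > 4 → no swap
j=5: v[5]=8 > 4 → no swap
j=6: v[6]=4 ≤ 4 → i=2, swap v[2],v[6] → [4, 4, 4, 8, 8, 8, 5, 4, 8, 4]
(after j=6) v = [4, 4, 4, 8, 8, 8, 5, 4, 8, 4]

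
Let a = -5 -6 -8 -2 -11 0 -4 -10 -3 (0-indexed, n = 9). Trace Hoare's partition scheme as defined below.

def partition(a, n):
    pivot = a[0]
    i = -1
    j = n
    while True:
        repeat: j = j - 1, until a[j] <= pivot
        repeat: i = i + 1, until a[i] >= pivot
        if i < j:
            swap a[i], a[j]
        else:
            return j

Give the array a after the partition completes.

pivot=-5
j stops at 7 (-10), i stops at 0 (-5); swap ⇒ -10 -6 -8 -2 -11 0 -4 -5 -3
j stops at 4 (-11), i stops at 3 (-2); swap ⇒ -10 -6 -8 -11 -2 0 -4 -5 -3
j stops at 3, i stops at 4; i≥j ⇒ return 3. a=-10 -6 -8 -11 -2 0 -4 -5 -3

-10 -6 -8 -11 -2 0 -4 -5 -3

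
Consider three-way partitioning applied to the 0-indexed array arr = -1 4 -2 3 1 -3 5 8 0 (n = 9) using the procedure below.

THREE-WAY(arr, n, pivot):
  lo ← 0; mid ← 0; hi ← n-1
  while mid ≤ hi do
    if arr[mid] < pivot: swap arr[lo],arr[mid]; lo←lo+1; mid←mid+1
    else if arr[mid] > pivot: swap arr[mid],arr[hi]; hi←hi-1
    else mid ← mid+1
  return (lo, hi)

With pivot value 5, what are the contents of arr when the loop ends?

lo=0 mid=0 hi=8
-1<5: swap(0,0), lo=1 mid=1 ⇒ -1 4 -2 3 1 -3 5 8 0
4<5: swap(1,1), lo=2 mid=2 ⇒ -1 4 -2 3 1 -3 5 8 0
-2<5: swap(2,2), lo=3 mid=3 ⇒ -1 4 -2 3 1 -3 5 8 0
3<5: swap(3,3), lo=4 mid=4 ⇒ -1 4 -2 3 1 -3 5 8 0
1<5: swap(4,4), lo=5 mid=5 ⇒ -1 4 -2 3 1 -3 5 8 0
-3<5: swap(5,5), lo=6 mid=6 ⇒ -1 4 -2 3 1 -3 5 8 0
5=5: mid=7
8>5: swap(7,8), hi=7 ⇒ -1 4 -2 3 1 -3 5 0 8
0<5: swap(6,7), lo=7 mid=8 ⇒ -1 4 -2 3 1 -3 0 5 8
done. lo=7 hi=7; arr=-1 4 -2 3 1 -3 0 5 8

-1 4 -2 3 1 -3 0 5 8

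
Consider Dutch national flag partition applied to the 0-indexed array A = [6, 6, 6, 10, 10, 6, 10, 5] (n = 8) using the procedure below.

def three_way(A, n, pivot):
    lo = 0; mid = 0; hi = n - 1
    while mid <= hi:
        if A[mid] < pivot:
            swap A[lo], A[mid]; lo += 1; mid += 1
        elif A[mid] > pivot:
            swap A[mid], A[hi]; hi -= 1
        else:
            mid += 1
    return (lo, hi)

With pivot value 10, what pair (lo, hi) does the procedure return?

(5, 7)

lo=0 mid=0 hi=7
6<10: swap(0,0), lo=1 mid=1 ⇒ [6, 6, 6, 10, 10, 6, 10, 5]
6<10: swap(1,1), lo=2 mid=2 ⇒ [6, 6, 6, 10, 10, 6, 10, 5]
6<10: swap(2,2), lo=3 mid=3 ⇒ [6, 6, 6, 10, 10, 6, 10, 5]
10=10: mid=4
10=10: mid=5
6<10: swap(3,5), lo=4 mid=6 ⇒ [6, 6, 6, 6, 10, 10, 10, 5]
10=10: mid=7
5<10: swap(4,7), lo=5 mid=8 ⇒ [6, 6, 6, 6, 5, 10, 10, 10]
done. lo=5 hi=7; A=[6, 6, 6, 6, 5, 10, 10, 10]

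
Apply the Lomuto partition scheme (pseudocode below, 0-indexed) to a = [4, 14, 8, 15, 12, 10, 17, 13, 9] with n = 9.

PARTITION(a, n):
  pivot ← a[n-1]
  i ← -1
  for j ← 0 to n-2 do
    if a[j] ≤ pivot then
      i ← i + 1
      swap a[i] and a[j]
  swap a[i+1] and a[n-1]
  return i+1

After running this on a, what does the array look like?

[4, 8, 9, 15, 12, 10, 17, 13, 14]

pivot=9, i=-1
j=0: 4≤9, i=0, swap(0,0) ⇒ [4, 14, 8, 15, 12, 10, 17, 13, 9]
j=1: 14>9, skip
j=2: 8≤9, i=1, swap(1,2) ⇒ [4, 8, 14, 15, 12, 10, 17, 13, 9]
j=3: 15>9, skip
j=4: 12>9, skip
j=5: 10>9, skip
j=6: 17>9, skip
j=7: 13>9, skip
swap(2,8) ⇒ [4, 8, 9, 15, 12, 10, 17, 13, 14]; return 2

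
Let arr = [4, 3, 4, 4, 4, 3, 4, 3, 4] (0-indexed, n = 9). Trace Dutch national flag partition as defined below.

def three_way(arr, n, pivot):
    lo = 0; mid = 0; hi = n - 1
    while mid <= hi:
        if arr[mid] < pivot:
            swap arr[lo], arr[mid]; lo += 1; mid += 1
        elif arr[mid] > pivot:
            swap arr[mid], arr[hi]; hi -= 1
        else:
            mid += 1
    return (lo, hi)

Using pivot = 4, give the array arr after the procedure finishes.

[3, 3, 3, 4, 4, 4, 4, 4, 4]

pivot = 4; lo=0, mid=0, hi=8
arr[mid]=4=4: mid=1
arr[mid]=3<4: swap arr[0],arr[1]; lo=1,mid=2 → [3, 4, 4, 4, 4, 3, 4, 3, 4]
arr[mid]=4=4: mid=3
arr[mid]=4=4: mid=4
arr[mid]=4=4: mid=5
arr[mid]=3<4: swap arr[1],arr[5]; lo=2,mid=6 → [3, 3, 4, 4, 4, 4, 4, 3, 4]
arr[mid]=4=4: mid=7
arr[mid]=3<4: swap arr[2],arr[7]; lo=3,mid=8 → [3, 3, 3, 4, 4, 4, 4, 4, 4]
arr[mid]=4=4: mid=9
end: lo=3, hi=8; arr = [3, 3, 3, 4, 4, 4, 4, 4, 4]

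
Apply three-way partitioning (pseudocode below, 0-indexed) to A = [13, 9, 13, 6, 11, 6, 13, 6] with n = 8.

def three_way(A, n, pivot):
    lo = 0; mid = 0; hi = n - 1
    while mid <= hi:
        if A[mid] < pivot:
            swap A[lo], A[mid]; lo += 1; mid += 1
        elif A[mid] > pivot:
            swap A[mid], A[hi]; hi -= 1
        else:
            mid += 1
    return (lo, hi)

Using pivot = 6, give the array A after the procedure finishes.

lo=0 mid=0 hi=7
13>6: swap(0,7), hi=6 ⇒ [6, 9, 13, 6, 11, 6, 13, 13]
6=6: mid=1
9>6: swap(1,6), hi=5 ⇒ [6, 13, 13, 6, 11, 6, 9, 13]
13>6: swap(1,5), hi=4 ⇒ [6, 6, 13, 6, 11, 13, 9, 13]
6=6: mid=2
13>6: swap(2,4), hi=3 ⇒ [6, 6, 11, 6, 13, 13, 9, 13]
11>6: swap(2,3), hi=2 ⇒ [6, 6, 6, 11, 13, 13, 9, 13]
6=6: mid=3
done. lo=0 hi=2; A=[6, 6, 6, 11, 13, 13, 9, 13]

[6, 6, 6, 11, 13, 13, 9, 13]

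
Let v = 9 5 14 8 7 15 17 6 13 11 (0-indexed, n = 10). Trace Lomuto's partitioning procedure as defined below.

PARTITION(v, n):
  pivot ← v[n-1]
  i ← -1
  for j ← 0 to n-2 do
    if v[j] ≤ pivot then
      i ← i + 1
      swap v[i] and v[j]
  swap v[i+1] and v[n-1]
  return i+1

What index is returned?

5

pivot = v[9] = 11; i = -1
j=0: v[0]=9 ≤ 11 → i=0, swap v[0],v[0] (no change) → 9 5 14 8 7 15 17 6 13 11
j=1: v[1]=5 ≤ 11 → i=1, swap v[1],v[1] (no change) → 9 5 14 8 7 15 17 6 13 11
j=2: v[2]=14 > 11 → no swap
j=3: v[3]=8 ≤ 11 → i=2, swap v[2],v[3] → 9 5 8 14 7 15 17 6 13 11
j=4: v[4]=7 ≤ 11 → i=3, swap v[3],v[4] → 9 5 8 7 14 15 17 6 13 11
j=5: v[5]=15 > 11 → no swap
j=6: v[6]=17 > 11 → no swap
j=7: v[7]=6 ≤ 11 → i=4, swap v[4],v[7] → 9 5 8 7 6 15 17 14 13 11
j=8: v[8]=13 > 11 → no swap
final swap v[5],v[9] → 9 5 8 7 6 11 17 14 13 15; return 5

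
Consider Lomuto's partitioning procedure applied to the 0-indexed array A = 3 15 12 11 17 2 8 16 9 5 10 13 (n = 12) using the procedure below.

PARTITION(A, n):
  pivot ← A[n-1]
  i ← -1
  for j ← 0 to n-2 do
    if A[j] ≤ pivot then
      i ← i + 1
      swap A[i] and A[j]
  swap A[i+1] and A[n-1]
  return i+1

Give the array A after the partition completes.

3 12 11 2 8 9 5 10 13 17 16 15

pivot=13, i=-1
j=0: 3≤13, i=0, swap(0,0) ⇒ 3 15 12 11 17 2 8 16 9 5 10 13
j=1: 15>13, skip
j=2: 12≤13, i=1, swap(1,2) ⇒ 3 12 15 11 17 2 8 16 9 5 10 13
j=3: 11≤13, i=2, swap(2,3) ⇒ 3 12 11 15 17 2 8 16 9 5 10 13
j=4: 17>13, skip
j=5: 2≤13, i=3, swap(3,5) ⇒ 3 12 11 2 17 15 8 16 9 5 10 13
j=6: 8≤13, i=4, swap(4,6) ⇒ 3 12 11 2 8 15 17 16 9 5 10 13
j=7: 16>13, skip
j=8: 9≤13, i=5, swap(5,8) ⇒ 3 12 11 2 8 9 17 16 15 5 10 13
j=9: 5≤13, i=6, swap(6,9) ⇒ 3 12 11 2 8 9 5 16 15 17 10 13
j=10: 10≤13, i=7, swap(7,10) ⇒ 3 12 11 2 8 9 5 10 15 17 16 13
swap(8,11) ⇒ 3 12 11 2 8 9 5 10 13 17 16 15; return 8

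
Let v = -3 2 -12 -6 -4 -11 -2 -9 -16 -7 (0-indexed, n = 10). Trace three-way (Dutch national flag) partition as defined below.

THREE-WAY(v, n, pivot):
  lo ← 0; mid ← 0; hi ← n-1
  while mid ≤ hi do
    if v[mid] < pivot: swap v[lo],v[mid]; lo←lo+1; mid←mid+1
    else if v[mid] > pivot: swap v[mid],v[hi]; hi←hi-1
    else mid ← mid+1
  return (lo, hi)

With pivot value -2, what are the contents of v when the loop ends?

-3 -7 -12 -6 -4 -11 -9 -16 -2 2

pivot = -2; lo=0, mid=0, hi=9
v[mid]=-3<-2: swap v[0],v[0]; lo=1,mid=1 → -3 2 -12 -6 -4 -11 -2 -9 -16 -7
v[mid]=2>-2: swap v[1],v[9]; hi=8 → -3 -7 -12 -6 -4 -11 -2 -9 -16 2
v[mid]=-7<-2: swap v[1],v[1]; lo=2,mid=2 → -3 -7 -12 -6 -4 -11 -2 -9 -16 2
v[mid]=-12<-2: swap v[2],v[2]; lo=3,mid=3 → -3 -7 -12 -6 -4 -11 -2 -9 -16 2
v[mid]=-6<-2: swap v[3],v[3]; lo=4,mid=4 → -3 -7 -12 -6 -4 -11 -2 -9 -16 2
v[mid]=-4<-2: swap v[4],v[4]; lo=5,mid=5 → -3 -7 -12 -6 -4 -11 -2 -9 -16 2
v[mid]=-11<-2: swap v[5],v[5]; lo=6,mid=6 → -3 -7 -12 -6 -4 -11 -2 -9 -16 2
v[mid]=-2=-2: mid=7
v[mid]=-9<-2: swap v[6],v[7]; lo=7,mid=8 → -3 -7 -12 -6 -4 -11 -9 -2 -16 2
v[mid]=-16<-2: swap v[7],v[8]; lo=8,mid=9 → -3 -7 -12 -6 -4 -11 -9 -16 -2 2
end: lo=8, hi=8; v = -3 -7 -12 -6 -4 -11 -9 -16 -2 2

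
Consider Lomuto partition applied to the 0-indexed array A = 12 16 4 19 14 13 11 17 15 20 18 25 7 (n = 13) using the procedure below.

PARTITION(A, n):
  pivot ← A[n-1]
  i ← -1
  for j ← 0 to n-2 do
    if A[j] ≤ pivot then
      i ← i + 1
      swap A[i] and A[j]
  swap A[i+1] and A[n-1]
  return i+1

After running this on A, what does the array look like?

4 7 12 19 14 13 11 17 15 20 18 25 16

pivot = A[12] = 7; i = -1
j=0: A[0]=12 > 7 → no swap
j=1: A[1]=16 > 7 → no swap
j=2: A[2]=4 ≤ 7 → i=0, swap A[0],A[2] → 4 16 12 19 14 13 11 17 15 20 18 25 7
j=3: A[3]=19 > 7 → no swap
j=4: A[4]=14 > 7 → no swap
j=5: A[5]=13 > 7 → no swap
j=6: A[6]=11 > 7 → no swap
j=7: A[7]=17 > 7 → no swap
j=8: A[8]=15 > 7 → no swap
j=9: A[9]=20 > 7 → no swap
j=10: A[10]=18 > 7 → no swap
j=11: A[11]=25 > 7 → no swap
final swap A[1],A[12] → 4 7 12 19 14 13 11 17 15 20 18 25 16; return 1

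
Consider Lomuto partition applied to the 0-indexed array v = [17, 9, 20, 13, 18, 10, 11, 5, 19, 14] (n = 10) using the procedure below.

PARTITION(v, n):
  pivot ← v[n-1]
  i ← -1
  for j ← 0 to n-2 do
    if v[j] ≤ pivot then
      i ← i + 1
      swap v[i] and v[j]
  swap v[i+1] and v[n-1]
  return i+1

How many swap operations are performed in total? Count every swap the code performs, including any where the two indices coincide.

pivot=14, i=-1
j=0: 17>14, skip
j=1: 9≤14, i=0, swap(0,1) ⇒ [9, 17, 20, 13, 18, 10, 11, 5, 19, 14]
j=2: 20>14, skip
j=3: 13≤14, i=1, swap(1,3) ⇒ [9, 13, 20, 17, 18, 10, 11, 5, 19, 14]
j=4: 18>14, skip
j=5: 10≤14, i=2, swap(2,5) ⇒ [9, 13, 10, 17, 18, 20, 11, 5, 19, 14]
j=6: 11≤14, i=3, swap(3,6) ⇒ [9, 13, 10, 11, 18, 20, 17, 5, 19, 14]
j=7: 5≤14, i=4, swap(4,7) ⇒ [9, 13, 10, 11, 5, 20, 17, 18, 19, 14]
j=8: 19>14, skip
swap(5,9) ⇒ [9, 13, 10, 11, 5, 14, 17, 18, 19, 20]; return 5

6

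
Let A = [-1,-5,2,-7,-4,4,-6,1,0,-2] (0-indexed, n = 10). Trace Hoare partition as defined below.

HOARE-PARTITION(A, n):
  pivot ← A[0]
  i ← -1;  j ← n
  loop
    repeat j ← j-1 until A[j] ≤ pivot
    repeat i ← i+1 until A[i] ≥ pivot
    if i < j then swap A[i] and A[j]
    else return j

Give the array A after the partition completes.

pivot = A[0] = -1; i = -1, j = 10
j→9 (A[9]=-2≤-1), i→0 (A[0]=-1≥-1); i<j, swap → [-2,-5,2,-7,-4,4,-6,1,0,-1]
j→6 (A[6]=-6≤-1), i→2 (A[2]=2≥-1); i<j, swap → [-2,-5,-6,-7,-4,4,2,1,0,-1]
j→4, i→5; i≥j, return j=4. A = [-2,-5,-6,-7,-4,4,2,1,0,-1]

[-2,-5,-6,-7,-4,4,2,1,0,-1]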